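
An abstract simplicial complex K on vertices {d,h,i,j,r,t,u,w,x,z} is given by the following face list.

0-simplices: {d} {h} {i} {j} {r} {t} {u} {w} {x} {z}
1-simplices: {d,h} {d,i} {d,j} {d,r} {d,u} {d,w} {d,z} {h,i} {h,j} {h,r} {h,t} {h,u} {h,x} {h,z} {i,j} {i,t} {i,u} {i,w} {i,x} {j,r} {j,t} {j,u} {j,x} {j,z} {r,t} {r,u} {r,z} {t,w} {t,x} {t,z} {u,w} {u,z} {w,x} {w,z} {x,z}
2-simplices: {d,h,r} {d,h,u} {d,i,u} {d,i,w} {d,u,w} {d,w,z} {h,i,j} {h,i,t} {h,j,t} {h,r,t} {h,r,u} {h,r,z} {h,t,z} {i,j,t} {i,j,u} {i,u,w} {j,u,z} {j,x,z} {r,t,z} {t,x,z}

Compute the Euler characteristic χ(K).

χ(K)=-5

n_0=10 n_1=35 n_2=20
χ=+10−35+20=-5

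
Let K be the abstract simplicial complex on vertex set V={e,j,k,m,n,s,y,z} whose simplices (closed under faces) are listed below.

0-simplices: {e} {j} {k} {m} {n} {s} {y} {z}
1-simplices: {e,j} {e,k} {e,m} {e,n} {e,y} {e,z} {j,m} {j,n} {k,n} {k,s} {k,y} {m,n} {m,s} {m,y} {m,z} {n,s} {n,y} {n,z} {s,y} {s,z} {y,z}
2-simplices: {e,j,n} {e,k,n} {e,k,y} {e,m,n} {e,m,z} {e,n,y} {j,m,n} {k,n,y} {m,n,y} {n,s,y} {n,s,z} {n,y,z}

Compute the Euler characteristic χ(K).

χ(K)=-1

n_0=8 n_1=21 n_2=12
χ=+8−21+12=-1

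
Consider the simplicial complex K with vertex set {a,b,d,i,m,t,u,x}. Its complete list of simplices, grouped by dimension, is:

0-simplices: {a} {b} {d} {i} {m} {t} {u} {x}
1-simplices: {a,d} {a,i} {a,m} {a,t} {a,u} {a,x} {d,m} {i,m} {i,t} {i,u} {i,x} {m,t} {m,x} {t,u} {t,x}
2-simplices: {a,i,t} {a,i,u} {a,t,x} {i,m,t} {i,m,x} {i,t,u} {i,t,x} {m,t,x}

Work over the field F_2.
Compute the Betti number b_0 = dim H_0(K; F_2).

b_0=2

n_0=8 n_1=15 n_2=8  [Z2]
∂1: piv[ad,ai,am,at,au,ax] rk=6  ker:dm,im,it,iu,ix,mt,mx,tu,tx
∂2: piv[ait,aiu,atx,imt,imx,itu,itx] rk=7  ker:mtx
b_0=(8−0)−6=2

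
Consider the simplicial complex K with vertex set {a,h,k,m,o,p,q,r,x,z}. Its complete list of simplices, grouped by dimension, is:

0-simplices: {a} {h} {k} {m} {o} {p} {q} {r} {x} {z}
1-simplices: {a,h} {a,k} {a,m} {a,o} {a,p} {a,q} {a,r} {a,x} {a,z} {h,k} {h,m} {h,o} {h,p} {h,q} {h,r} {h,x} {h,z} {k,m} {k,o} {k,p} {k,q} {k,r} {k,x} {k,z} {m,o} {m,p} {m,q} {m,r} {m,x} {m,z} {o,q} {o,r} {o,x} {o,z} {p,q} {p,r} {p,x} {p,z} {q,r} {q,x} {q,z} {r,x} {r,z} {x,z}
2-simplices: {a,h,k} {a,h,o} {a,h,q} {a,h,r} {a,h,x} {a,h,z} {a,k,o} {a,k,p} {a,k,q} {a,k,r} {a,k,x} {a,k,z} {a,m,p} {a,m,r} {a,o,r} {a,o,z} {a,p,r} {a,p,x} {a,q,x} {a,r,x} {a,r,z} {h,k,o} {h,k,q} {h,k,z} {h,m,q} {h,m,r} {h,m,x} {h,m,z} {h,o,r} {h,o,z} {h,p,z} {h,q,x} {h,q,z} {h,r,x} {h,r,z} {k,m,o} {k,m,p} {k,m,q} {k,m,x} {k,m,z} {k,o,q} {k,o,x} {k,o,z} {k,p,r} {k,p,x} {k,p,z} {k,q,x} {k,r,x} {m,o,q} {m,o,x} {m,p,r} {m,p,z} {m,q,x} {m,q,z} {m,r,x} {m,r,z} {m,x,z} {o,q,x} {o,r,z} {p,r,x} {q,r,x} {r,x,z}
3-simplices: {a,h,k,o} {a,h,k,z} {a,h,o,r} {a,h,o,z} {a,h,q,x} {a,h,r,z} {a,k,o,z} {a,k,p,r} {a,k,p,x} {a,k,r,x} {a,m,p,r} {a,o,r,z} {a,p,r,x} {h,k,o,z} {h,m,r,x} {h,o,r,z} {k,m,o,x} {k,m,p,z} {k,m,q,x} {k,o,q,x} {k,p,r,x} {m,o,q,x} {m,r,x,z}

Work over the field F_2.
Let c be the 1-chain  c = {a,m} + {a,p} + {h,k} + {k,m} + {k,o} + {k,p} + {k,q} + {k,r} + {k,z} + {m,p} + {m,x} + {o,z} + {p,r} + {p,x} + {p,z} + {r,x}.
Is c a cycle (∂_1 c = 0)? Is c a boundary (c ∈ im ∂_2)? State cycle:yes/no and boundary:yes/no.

n_0=10 n_1=44 n_2=62 n_3=23  [Z2]
∂1: piv[ah,ak,am,ao,ap,aq,ar,ax,az] rk=9  ker:hk,hm,ho,hp,hq,hr,hx,hz,km,ko,kp,kq,kr,kx,kz,mo,mp,mq,mr,mx,mz,oq,or,ox,oz,pq,pr,px,pz,qr,qx,qz,rx,rz,xz
∂2: piv[ahk,aho,ahq,ahr,ahx,ahz,ako,akp,akq,akr,akx,akz,amp,amr,aor,aoz,apr,apx,aqx,arx,arz,hmq,hmr,hmx,hmz,hpz,hqz,kmo,kmp,koq,kox,kpz,mxz,qrx] rk=34  ker:hko,hkq,hkz,hor,hoz,hqx,hrx,hrz,kmq,kmx,kmz,koz,kpr,kpx,kqx,krx,moq,mox,mpr,mpz,mqx,mqz,mrx,mrz,oqx,orz,prx,rxz
∂3: piv[ahko,ahkz,ahor,ahoz,ahqx,ahrz,akoz,akpr,akpx,akrx,ampr,aorz,aprx,hmrx,kmox,kmpz,kmqx,koqx,moqx,mrxz] rk=20  ker:hkoz,horz,kprx
∂1c = {h} + {k} + {q} + {r} + {x} + {z}

cycle:no boundary:no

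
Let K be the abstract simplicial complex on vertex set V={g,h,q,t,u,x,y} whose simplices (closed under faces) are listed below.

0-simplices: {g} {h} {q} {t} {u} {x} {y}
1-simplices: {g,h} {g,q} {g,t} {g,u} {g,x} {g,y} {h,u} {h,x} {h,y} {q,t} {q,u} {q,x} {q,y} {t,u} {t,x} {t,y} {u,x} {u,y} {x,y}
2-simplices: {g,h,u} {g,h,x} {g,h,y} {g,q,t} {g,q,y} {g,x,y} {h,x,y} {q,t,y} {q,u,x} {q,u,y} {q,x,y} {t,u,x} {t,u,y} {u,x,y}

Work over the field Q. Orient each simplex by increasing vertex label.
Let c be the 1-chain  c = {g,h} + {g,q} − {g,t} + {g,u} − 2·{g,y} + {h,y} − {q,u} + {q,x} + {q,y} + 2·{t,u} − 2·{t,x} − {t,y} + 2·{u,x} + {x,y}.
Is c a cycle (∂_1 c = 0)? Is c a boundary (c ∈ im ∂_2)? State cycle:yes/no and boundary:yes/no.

cycle:yes boundary:no

n_0=7 n_1=19 n_2=14  [Q]
∂1: piv[gh,gq,gt,gu,gx,gy] rk=6  ker:hu,hx,hy,qt,qu,qx,qy,tu,tx,ty,ux,uy,xy
∂2: piv[ghu,ghx,ghy,gqt,gqy,gxy,qty,qux,quy,qxy,tux,tuy] rk=12  ker:hxy,uxy
∂1c = 0
c vs im∂2: residual ≠ 0 ⇒ not boundary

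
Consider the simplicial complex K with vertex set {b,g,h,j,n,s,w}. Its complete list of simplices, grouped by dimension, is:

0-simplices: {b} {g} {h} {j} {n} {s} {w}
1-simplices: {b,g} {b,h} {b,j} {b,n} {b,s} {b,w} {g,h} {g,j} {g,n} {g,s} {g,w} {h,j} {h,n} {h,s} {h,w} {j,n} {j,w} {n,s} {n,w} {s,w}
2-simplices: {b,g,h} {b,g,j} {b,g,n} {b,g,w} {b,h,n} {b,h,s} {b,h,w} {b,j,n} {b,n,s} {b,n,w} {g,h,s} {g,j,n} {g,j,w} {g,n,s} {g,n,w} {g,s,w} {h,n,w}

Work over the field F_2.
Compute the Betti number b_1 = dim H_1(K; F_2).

n_0=7 n_1=20 n_2=17  [Z2]
∂1: piv[bg,bh,bj,bn,bs,bw] rk=6  ker:gh,gj,gn,gs,gw,hj,hn,hs,hw,jn,jw,ns,nw,sw
∂2: piv[bgh,bgj,bgn,bgw,bhn,bhs,bhw,bjn,bns,bnw,ghs,gjw,gsw] rk=13  ker:gjn,gns,gnw,hnw
b_1=(20−6)−13=1

b_1=1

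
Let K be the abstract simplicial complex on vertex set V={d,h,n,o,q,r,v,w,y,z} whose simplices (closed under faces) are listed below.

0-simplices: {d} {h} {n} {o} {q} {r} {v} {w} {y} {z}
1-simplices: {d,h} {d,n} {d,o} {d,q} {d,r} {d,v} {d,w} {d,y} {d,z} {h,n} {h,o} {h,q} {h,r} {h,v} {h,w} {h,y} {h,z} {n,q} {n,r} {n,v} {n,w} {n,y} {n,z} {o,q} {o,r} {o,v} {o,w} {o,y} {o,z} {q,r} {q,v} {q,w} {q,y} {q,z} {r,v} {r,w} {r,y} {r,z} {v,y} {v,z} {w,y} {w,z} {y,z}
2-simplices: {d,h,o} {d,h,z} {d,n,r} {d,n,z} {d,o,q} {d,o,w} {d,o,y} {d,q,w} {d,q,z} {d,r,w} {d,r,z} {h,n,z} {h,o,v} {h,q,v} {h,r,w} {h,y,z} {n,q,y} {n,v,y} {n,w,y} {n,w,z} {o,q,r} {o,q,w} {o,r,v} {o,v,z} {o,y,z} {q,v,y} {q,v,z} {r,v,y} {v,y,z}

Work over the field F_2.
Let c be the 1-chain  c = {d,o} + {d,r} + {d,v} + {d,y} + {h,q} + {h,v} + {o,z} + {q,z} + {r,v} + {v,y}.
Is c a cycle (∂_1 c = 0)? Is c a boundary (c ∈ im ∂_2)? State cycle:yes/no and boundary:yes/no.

cycle:yes boundary:no

n_0=10 n_1=43 n_2=29  [Z2]
∂1: piv[dh,dn,do,dq,dr,dv,dw,dy,dz] rk=9  ker:hn,ho,hq,hr,hv,hw,hy,hz,nq,nr,nv,nw,ny,nz,oq,or,ov,ow,oy,oz,qr,qv,qw,qy,qz,rv,rw,ry,rz,vy,vz,wy,wz,yz
∂2: piv[dho,dhz,dnr,dnz,doq,dow,doy,dqw,dqz,drw,drz,hnz,hov,hqv,hrw,hyz,nqy,nvy,nwy,nwz,oqr,orv,ovz,oyz,qvy,qvz,rvy,vyz] rk=28  ker:oqw
∂1c = 0
c vs im∂2: residual ≠ 0 ⇒ not boundary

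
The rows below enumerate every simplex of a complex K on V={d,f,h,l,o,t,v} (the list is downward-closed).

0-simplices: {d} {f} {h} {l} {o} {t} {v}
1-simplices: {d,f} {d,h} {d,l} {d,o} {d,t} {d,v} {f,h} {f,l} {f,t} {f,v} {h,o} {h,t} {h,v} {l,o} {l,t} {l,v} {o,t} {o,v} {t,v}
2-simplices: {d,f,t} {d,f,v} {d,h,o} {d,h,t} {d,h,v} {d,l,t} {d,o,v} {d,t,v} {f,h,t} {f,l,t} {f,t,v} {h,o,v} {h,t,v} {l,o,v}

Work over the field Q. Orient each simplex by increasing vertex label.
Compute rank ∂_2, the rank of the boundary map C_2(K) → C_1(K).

n_0=7 n_1=19 n_2=14  [Q]
∂1: piv[df,dh,dl,do,dt,dv] rk=6  ker:fh,fl,ft,fv,ho,ht,hv,lo,lt,lv,ot,ov,tv
∂2: piv[dft,dfv,dho,dht,dhv,dlt,dov,dtv,fht,flt,lov] rk=11  ker:ftv,hov,htv
rk∂_2=11

rank∂_2=11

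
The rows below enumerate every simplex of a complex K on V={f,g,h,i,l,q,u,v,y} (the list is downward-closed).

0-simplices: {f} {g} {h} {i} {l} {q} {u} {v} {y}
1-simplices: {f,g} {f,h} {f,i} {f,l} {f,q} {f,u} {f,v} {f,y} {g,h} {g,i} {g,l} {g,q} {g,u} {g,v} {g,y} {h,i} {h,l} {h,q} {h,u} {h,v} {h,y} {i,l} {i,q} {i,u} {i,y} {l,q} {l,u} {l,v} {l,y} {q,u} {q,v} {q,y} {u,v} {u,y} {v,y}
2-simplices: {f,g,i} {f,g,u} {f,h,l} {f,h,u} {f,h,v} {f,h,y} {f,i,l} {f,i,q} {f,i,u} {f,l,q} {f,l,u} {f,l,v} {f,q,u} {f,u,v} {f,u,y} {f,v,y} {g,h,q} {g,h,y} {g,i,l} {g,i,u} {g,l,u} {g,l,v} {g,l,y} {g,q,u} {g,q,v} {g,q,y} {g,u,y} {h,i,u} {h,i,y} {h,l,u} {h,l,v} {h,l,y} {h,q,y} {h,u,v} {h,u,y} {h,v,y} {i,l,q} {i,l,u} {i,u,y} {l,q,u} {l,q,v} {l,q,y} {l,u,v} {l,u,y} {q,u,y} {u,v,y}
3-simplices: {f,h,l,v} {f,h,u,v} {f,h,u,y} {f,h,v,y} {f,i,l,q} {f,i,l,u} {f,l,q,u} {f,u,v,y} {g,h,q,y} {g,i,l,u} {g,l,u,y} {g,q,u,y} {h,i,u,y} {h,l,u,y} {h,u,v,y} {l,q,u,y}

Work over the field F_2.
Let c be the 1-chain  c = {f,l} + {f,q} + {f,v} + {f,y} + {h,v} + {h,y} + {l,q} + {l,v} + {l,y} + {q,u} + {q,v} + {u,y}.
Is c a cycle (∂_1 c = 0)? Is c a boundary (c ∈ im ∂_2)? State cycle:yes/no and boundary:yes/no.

n_0=9 n_1=35 n_2=46 n_3=16  [Z2]
∂1: piv[fg,fh,fi,fl,fq,fu,fv,fy] rk=8  ker:gh,gi,gl,gq,gu,gv,gy,hi,hl,hq,hu,hv,hy,il,iq,iu,iy,lq,lu,lv,ly,qu,qv,qy,uv,uy,vy
∂2: piv[fgi,fgu,fhl,fhu,fhv,fhy,fil,fiq,fiu,flq,flu,flv,fqu,fuv,fuy,fvy,ghq,ghy,gil,glv,gly,gqu,gqv,gqy,guy,hiu,hiy] rk=27  ker:giu,glu,hlu,hlv,hly,hqy,huv,huy,hvy,ilq,ilu,iuy,lqu,lqv,lqy,luv,luy,quy,uvy
∂3: piv[fhlv,fhuv,fhuy,fhvy,filq,filu,flqu,fuvy,ghqy,gilu,gluy,gquy,hiuy,hluy,lquy] rk=15  ker:huvy
∂1c = 0
c vs im∂2: reduces to 0 ⇒ boundary

cycle:yes boundary:yes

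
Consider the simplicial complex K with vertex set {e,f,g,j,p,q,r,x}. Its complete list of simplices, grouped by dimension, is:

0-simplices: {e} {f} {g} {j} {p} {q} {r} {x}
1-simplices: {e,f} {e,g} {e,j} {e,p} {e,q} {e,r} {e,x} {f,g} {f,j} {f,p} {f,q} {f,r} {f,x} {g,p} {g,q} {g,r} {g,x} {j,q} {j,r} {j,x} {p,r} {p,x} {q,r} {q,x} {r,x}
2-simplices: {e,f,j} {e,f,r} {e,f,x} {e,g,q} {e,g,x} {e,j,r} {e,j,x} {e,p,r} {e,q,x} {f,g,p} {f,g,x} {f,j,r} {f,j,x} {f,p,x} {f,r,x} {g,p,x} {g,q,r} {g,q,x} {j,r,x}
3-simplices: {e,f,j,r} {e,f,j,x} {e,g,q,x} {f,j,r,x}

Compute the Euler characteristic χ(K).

n_0=8 n_1=25 n_2=19 n_3=4
χ=+8−25+19−4=-2

χ(K)=-2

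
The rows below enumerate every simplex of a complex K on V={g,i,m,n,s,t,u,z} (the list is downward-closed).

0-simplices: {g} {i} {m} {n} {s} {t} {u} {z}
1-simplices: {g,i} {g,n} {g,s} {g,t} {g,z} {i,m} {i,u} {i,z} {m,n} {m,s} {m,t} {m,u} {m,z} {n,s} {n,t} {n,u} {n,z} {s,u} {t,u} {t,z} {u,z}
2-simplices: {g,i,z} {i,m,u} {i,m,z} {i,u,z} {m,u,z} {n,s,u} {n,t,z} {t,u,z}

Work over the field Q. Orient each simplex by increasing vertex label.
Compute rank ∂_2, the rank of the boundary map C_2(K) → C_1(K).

rank∂_2=7

n_0=8 n_1=21 n_2=8  [Q]
∂1: piv[gi,gn,gs,gt,gz,im,iu] rk=7  ker:iz,mn,ms,mt,mu,mz,ns,nt,nu,nz,su,tu,tz,uz
∂2: piv[giz,imu,imz,iuz,nsu,ntz,tuz] rk=7  ker:muz
rk∂_2=7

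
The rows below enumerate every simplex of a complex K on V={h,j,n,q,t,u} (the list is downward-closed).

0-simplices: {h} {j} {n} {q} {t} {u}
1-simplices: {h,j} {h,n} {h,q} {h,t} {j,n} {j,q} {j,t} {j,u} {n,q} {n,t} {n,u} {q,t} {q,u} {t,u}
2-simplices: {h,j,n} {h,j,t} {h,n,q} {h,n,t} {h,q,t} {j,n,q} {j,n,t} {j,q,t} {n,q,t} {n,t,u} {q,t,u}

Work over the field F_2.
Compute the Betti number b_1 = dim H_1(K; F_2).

n_0=6 n_1=14 n_2=11  [Z2]
∂1: piv[hj,hn,hq,ht,ju] rk=5  ker:jn,jq,jt,nq,nt,nu,qt,qu,tu
∂2: piv[hjn,hjt,hnq,hnt,hqt,jnq,ntu,qtu] rk=8  ker:jnt,jqt,nqt
b_1=(14−5)−8=1

b_1=1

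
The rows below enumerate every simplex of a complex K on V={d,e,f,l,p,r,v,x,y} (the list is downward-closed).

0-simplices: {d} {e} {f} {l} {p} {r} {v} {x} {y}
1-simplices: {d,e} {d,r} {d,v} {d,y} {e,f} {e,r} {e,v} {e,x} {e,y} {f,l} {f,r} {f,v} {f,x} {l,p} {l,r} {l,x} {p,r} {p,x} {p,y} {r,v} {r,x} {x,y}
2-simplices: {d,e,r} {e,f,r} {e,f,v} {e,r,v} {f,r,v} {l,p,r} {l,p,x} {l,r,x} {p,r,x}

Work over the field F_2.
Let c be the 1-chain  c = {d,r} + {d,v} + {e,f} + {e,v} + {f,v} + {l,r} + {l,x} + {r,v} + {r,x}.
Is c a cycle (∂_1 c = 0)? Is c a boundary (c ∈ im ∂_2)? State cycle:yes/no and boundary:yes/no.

n_0=9 n_1=22 n_2=9  [Z2]
∂1: piv[de,dr,dv,dy,ef,ex,fl,lp] rk=8  ker:er,ev,ey,fr,fv,fx,lr,lx,pr,px,py,rv,rx,xy
∂2: piv[der,efr,efv,erv,lpr,lpx,lrx] rk=7  ker:frv,prx
∂1c = 0
c vs im∂2: residual ≠ 0 ⇒ not boundary

cycle:yes boundary:no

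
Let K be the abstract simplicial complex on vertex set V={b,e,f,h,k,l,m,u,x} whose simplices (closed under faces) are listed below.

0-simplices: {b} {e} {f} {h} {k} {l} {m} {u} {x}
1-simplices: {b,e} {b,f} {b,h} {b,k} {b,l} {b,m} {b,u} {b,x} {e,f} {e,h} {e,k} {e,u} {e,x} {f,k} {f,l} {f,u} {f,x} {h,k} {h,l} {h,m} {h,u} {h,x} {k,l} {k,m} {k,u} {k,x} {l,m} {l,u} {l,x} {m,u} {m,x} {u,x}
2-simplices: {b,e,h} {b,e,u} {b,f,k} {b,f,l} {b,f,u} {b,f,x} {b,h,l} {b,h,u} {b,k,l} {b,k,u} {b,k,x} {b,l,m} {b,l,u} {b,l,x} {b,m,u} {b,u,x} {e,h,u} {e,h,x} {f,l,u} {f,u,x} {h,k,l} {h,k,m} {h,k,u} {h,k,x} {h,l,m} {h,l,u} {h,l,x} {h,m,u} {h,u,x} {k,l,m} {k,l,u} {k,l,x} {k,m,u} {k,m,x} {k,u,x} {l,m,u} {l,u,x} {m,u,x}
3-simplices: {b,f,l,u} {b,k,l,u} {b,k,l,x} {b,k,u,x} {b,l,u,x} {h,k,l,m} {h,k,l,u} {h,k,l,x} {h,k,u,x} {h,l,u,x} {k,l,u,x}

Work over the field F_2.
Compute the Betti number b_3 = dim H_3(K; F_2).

n_0=9 n_1=32 n_2=38 n_3=11  [Z2]
∂1: piv[be,bf,bh,bk,bl,bm,bu,bx] rk=8  ker:ef,eh,ek,eu,ex,fk,fl,fu,fx,hk,hl,hm,hu,hx,kl,km,ku,kx,lm,lu,lx,mu,mx,ux
∂2: piv[beh,beu,bfk,bfl,bfu,bfx,bhl,bhu,bkl,bku,bkx,blm,blu,blx,bmu,bux,ehx,hkl,hkm,hkx,hlm,kmx] rk=22  ker:ehu,flu,fux,hku,hlu,hlx,hmu,hux,klm,klu,klx,kmu,kux,lmu,lux,mux
∂3: piv[bflu,bklu,bklx,bkux,blux,hklm,hklu,hklx,hkux] rk=9  ker:hlux,klux
b_3=(11−9)−0=2

b_3=2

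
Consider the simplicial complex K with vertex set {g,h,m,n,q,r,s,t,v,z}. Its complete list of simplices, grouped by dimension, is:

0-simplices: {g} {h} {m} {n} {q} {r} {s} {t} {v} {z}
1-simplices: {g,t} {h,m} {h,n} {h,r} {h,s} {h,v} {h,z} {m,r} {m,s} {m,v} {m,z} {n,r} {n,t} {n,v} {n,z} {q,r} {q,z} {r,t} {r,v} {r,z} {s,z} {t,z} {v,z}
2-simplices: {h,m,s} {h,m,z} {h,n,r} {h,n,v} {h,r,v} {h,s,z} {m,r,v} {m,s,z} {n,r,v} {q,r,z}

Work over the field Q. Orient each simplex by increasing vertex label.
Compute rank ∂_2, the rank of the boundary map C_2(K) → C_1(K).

rank∂_2=8

n_0=10 n_1=23 n_2=10  [Q]
∂1: piv[gt,hm,hn,hr,hs,hv,hz,nt,qr] rk=9  ker:mr,ms,mv,mz,nr,nv,nz,qz,rt,rv,rz,sz,tz,vz
∂2: piv[hms,hmz,hnr,hnv,hrv,hsz,mrv,qrz] rk=8  ker:msz,nrv
rk∂_2=8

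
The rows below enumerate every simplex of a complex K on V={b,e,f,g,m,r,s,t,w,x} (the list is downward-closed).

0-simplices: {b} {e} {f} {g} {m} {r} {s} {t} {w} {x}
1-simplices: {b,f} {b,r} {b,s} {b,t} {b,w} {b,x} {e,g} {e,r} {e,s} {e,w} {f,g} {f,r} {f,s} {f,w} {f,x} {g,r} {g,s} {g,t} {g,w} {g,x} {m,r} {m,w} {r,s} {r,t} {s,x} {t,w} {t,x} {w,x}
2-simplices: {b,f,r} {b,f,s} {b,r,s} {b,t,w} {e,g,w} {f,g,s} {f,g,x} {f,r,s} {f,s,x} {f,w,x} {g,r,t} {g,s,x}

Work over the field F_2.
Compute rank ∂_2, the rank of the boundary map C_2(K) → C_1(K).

rank∂_2=10

n_0=10 n_1=28 n_2=12  [Z2]
∂1: piv[bf,br,bs,bt,bw,bx,eg,er,mr] rk=9  ker:es,ew,fg,fr,fs,fw,fx,gr,gs,gt,gw,gx,mw,rs,rt,sx,tw,tx,wx
∂2: piv[bfr,bfs,brs,btw,egw,fgs,fgx,fsx,fwx,grt] rk=10  ker:frs,gsx
rk∂_2=10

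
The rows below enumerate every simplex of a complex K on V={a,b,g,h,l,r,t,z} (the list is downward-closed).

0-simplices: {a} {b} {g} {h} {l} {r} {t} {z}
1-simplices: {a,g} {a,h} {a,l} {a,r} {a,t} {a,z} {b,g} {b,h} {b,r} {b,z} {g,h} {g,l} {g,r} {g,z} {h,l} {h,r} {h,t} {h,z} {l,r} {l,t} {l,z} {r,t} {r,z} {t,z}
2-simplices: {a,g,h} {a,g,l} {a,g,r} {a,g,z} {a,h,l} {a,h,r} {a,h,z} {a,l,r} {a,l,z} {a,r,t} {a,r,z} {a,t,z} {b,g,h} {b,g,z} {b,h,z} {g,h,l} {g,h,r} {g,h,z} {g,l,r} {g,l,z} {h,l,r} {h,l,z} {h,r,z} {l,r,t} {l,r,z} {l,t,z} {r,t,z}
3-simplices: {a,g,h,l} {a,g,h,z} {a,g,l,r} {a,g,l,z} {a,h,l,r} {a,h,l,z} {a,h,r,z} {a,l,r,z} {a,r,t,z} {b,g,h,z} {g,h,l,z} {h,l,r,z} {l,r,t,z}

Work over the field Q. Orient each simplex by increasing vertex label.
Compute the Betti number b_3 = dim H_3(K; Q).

b_3=2

n_0=8 n_1=24 n_2=27 n_3=13  [Q]
∂1: piv[ag,ah,al,ar,at,az,bg] rk=7  ker:bh,br,bz,gh,gl,gr,gz,hl,hr,ht,hz,lr,lt,lz,rt,rz,tz
∂2: piv[agh,agl,agr,agz,ahl,ahr,ahz,alr,alz,art,arz,atz,bgh,bgz,lrt] rk=15  ker:bhz,ghl,ghr,ghz,glr,glz,hlr,hlz,hrz,lrz,ltz,rtz
∂3: piv[aghl,aghz,aglr,aglz,ahlr,ahlz,ahrz,alrz,artz,bghz,lrtz] rk=11  ker:ghlz,hlrz
b_3=(13−11)−0=2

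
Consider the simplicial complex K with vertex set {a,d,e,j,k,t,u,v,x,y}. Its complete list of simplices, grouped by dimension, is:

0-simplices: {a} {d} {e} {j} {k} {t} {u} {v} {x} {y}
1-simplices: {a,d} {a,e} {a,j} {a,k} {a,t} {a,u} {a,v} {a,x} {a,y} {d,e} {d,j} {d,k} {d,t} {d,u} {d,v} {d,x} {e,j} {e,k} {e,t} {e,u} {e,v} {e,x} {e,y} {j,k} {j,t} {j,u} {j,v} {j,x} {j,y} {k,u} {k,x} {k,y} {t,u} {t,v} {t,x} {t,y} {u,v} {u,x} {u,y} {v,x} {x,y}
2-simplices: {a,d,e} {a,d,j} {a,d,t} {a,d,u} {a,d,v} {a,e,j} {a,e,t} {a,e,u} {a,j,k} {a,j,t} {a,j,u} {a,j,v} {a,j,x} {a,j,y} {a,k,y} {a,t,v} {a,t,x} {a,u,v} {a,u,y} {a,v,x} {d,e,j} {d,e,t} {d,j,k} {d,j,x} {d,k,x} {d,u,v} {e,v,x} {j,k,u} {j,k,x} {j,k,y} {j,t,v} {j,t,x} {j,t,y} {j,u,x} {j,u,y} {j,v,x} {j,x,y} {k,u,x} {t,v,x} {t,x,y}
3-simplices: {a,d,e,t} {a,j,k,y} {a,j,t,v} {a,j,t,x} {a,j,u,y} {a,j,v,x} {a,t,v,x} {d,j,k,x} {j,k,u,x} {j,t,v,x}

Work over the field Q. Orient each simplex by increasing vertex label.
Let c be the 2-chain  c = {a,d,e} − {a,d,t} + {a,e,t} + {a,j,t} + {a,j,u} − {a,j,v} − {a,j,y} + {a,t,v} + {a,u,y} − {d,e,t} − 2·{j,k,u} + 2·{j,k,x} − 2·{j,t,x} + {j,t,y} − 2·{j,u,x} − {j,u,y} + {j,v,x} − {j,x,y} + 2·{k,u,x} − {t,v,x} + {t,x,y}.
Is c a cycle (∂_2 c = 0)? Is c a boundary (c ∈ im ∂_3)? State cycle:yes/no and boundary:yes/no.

n_0=10 n_1=41 n_2=40 n_3=10  [Q]
∂1: piv[ad,ae,aj,ak,at,au,av,ax,ay] rk=9  ker:de,dj,dk,dt,du,dv,dx,ej,ek,et,eu,ev,ex,ey,jk,jt,ju,jv,jx,jy,ku,kx,ky,tu,tv,tx,ty,uv,ux,uy,vx,xy
∂2: piv[ade,adj,adt,adu,adv,aej,aet,aeu,ajk,ajt,aju,ajv,ajx,ajy,aky,atv,atx,auv,auy,avx,djk,djx,dkx,evx,jku,jty,jux,jxy] rk=28  ker:dej,det,duv,jkx,jky,jtv,jtx,juy,jvx,kux,tvx,txy
∂3: piv[adet,ajky,ajtv,ajtx,ajuy,ajvx,atvx,djkx,jkux] rk=9  ker:jtvx
∂2c = 0
c vs im∂3: residual ≠ 0 ⇒ not boundary

cycle:yes boundary:no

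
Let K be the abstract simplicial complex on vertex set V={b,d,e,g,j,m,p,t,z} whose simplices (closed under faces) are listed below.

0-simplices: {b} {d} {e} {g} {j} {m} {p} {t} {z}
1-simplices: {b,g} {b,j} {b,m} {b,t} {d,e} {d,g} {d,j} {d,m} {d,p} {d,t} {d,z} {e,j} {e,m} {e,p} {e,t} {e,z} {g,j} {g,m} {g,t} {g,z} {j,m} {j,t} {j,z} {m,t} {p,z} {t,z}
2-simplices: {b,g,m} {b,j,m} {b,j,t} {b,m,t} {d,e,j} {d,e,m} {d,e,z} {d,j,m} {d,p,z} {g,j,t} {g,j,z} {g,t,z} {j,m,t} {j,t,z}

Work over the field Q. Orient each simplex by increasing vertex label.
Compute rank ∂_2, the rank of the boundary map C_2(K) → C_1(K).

rank∂_2=12

n_0=9 n_1=26 n_2=14  [Q]
∂1: piv[bg,bj,bm,bt,de,dg,dp,dz] rk=8  ker:dj,dm,dt,ej,em,ep,et,ez,gj,gm,gt,gz,jm,jt,jz,mt,pz,tz
∂2: piv[bgm,bjm,bjt,bmt,dej,dem,dez,djm,dpz,gjt,gjz,gtz] rk=12  ker:jmt,jtz
rk∂_2=12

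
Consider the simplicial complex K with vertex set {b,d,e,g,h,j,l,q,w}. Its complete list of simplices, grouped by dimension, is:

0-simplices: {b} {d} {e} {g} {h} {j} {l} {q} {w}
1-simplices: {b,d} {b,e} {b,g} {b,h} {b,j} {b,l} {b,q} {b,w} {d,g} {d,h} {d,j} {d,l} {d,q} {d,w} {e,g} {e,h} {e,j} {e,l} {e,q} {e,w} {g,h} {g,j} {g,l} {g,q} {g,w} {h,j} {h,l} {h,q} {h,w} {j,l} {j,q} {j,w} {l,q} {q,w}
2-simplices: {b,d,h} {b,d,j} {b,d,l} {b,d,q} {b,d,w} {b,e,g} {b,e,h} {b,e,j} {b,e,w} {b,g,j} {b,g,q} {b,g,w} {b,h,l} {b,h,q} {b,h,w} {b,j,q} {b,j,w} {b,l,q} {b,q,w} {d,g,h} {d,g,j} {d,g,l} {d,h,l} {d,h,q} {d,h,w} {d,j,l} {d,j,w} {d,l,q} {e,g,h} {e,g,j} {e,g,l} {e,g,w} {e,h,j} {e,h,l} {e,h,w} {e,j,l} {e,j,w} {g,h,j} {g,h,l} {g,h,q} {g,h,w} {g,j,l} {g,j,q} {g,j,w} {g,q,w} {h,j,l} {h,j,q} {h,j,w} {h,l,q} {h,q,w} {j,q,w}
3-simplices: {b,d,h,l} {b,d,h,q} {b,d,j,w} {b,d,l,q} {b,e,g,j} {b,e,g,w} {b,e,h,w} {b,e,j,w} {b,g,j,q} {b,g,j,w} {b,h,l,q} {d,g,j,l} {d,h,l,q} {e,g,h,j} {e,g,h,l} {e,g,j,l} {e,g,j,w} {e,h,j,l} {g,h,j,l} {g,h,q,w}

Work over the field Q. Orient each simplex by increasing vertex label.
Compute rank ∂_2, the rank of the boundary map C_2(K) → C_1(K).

rank∂_2=25

n_0=9 n_1=34 n_2=51 n_3=20  [Q]
∂1: piv[bd,be,bg,bh,bj,bl,bq,bw] rk=8  ker:dg,dh,dj,dl,dq,dw,eg,eh,ej,el,eq,ew,gh,gj,gl,gq,gw,hj,hl,hq,hw,jl,jq,jw,lq,qw
∂2: piv[bdh,bdj,bdl,bdq,bdw,beg,beh,bej,bew,bgj,bgq,bgw,bhl,bhq,bhw,bjq,bjw,blq,bqw,dgh,dgj,dgl,djl,egl,ehj] rk=25  ker:dhl,dhq,dhw,djw,dlq,egh,egj,egw,ehl,ehw,ejl,ejw,ghj,ghl,ghq,ghw,gjl,gjq,gjw,gqw,hjl,hjq,hjw,hlq,hqw,jqw
∂3: piv[bdhl,bdhq,bdjw,bdlq,begj,begw,behw,bejw,bgjq,bgjw,bhlq,dgjl,eghj,eghl,egjl,ehjl,ghqw] rk=17  ker:dhlq,egjw,ghjl
rk∂_2=25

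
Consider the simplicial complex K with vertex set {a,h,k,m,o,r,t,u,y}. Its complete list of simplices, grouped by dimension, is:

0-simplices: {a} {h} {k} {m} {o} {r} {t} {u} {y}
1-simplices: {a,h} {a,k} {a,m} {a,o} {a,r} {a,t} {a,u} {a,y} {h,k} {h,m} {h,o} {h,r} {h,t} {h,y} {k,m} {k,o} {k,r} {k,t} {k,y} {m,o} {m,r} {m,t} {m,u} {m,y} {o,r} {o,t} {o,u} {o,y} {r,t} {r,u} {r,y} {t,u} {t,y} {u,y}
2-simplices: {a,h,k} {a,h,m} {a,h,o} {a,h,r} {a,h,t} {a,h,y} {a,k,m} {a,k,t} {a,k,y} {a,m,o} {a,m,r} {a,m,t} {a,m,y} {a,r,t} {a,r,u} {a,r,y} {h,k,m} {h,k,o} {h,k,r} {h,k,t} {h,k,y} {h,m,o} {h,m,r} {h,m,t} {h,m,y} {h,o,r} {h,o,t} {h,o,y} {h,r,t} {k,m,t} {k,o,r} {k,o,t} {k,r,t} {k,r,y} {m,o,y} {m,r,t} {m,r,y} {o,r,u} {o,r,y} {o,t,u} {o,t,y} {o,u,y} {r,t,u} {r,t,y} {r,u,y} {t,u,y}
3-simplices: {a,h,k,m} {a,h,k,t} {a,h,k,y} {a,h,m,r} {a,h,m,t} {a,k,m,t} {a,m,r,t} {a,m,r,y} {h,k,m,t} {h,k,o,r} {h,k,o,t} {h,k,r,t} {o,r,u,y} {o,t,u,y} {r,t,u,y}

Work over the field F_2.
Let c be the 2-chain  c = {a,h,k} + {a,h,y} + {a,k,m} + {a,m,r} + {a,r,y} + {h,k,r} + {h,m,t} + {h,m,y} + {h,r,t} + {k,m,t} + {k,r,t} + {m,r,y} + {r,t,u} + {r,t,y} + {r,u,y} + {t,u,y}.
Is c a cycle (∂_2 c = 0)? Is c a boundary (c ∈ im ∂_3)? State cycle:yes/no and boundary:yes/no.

n_0=9 n_1=34 n_2=46 n_3=15  [Z2]
∂1: piv[ah,ak,am,ao,ar,at,au,ay] rk=8  ker:hk,hm,ho,hr,ht,hy,km,ko,kr,kt,ky,mo,mr,mt,mu,my,or,ot,ou,oy,rt,ru,ry,tu,ty,uy
∂2: piv[ahk,ahm,aho,ahr,aht,ahy,akm,akt,aky,amo,amr,amt,amy,art,aru,ary,hko,hkr,hor,hot,hoy,oru,otu,oty,ouy] rk=25  ker:hkm,hkt,hky,hmo,hmr,hmt,hmy,hrt,kmt,kor,kot,krt,kry,moy,mrt,mry,ory,rtu,rty,ruy,tuy
∂3: piv[ahkm,ahkt,ahky,ahmr,ahmt,akmt,amrt,amry,hkor,hkot,hkrt,oruy,otuy,rtuy] rk=14  ker:hkmt
∂2c = 0
c vs im∂3: residual ≠ 0 ⇒ not boundary

cycle:yes boundary:no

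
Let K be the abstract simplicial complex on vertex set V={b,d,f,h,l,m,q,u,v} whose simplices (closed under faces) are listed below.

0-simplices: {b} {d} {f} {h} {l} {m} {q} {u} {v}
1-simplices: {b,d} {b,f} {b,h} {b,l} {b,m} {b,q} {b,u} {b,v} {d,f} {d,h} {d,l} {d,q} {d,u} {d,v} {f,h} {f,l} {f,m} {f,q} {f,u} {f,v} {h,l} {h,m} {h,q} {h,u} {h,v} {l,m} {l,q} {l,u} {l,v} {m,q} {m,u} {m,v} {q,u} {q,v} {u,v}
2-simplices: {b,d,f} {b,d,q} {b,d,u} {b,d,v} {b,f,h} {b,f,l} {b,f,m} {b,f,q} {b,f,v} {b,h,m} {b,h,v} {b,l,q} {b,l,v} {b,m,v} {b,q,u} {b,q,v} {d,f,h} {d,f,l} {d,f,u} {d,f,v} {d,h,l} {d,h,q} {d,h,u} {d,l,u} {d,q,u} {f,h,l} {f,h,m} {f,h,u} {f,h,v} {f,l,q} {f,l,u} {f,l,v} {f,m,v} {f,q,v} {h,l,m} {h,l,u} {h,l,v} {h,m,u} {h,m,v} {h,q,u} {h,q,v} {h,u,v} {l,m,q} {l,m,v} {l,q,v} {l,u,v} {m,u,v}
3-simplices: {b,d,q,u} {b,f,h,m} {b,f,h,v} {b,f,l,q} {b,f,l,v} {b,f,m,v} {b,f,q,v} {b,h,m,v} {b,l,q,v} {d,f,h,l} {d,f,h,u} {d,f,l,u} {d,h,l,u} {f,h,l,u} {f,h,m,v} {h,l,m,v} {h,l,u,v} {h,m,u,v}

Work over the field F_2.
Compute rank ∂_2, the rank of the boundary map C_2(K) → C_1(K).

n_0=9 n_1=35 n_2=47 n_3=18  [Z2]
∂1: piv[bd,bf,bh,bl,bm,bq,bu,bv] rk=8  ker:df,dh,dl,dq,du,dv,fh,fl,fm,fq,fu,fv,hl,hm,hq,hu,hv,lm,lq,lu,lv,mq,mu,mv,qu,qv,uv
∂2: piv[bdf,bdq,bdu,bdv,bfh,bfl,bfm,bfq,bfv,bhm,bhv,blq,blv,bmv,bqu,bqv,dfh,dfl,dfu,dhl,dhq,dhu,dlu,hlm,hmu,huv,lmq] rk=27  ker:dfv,dqu,fhl,fhm,fhu,fhv,flq,flu,flv,fmv,fqv,hlu,hlv,hmv,hqu,hqv,lmv,lqv,luv,muv
∂3: piv[bdqu,bfhm,bfhv,bflq,bflv,bfmv,bfqv,bhmv,blqv,dfhl,dfhu,dflu,dhlu,hlmv,hluv,hmuv] rk=16  ker:fhlu,fhmv
rk∂_2=27

rank∂_2=27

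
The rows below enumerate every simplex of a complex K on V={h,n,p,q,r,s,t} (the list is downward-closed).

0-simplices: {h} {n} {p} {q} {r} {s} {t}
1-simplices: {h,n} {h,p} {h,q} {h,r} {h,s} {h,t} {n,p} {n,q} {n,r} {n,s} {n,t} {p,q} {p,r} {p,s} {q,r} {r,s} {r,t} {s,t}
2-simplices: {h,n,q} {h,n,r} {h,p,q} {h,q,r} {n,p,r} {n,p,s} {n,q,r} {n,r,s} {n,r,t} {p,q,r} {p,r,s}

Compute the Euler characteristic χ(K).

χ(K)=0

n_0=7 n_1=18 n_2=11
χ=+7−18+11=0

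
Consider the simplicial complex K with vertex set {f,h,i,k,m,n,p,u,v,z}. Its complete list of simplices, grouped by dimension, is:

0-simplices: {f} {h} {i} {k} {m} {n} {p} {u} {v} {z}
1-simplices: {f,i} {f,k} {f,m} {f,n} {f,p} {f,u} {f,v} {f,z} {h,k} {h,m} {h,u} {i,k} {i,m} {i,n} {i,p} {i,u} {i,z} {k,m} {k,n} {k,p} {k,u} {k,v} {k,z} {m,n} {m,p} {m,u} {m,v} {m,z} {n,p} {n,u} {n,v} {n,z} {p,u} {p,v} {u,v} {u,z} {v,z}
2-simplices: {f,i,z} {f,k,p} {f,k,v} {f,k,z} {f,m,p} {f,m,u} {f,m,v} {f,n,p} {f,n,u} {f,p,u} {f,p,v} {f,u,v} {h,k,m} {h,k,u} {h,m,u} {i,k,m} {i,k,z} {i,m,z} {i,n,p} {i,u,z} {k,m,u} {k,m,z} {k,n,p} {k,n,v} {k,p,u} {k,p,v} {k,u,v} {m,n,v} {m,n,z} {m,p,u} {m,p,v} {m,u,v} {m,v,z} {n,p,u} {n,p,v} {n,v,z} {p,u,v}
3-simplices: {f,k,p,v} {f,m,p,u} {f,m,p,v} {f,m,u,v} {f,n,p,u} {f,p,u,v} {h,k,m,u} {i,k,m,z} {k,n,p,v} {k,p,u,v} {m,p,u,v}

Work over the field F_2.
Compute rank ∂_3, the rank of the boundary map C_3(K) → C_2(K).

rank∂_3=10

n_0=10 n_1=37 n_2=37 n_3=11  [Z2]
∂1: piv[fi,fk,fm,fn,fp,fu,fv,fz,hk] rk=9  ker:hm,hu,ik,im,in,ip,iu,iz,km,kn,kp,ku,kv,kz,mn,mp,mu,mv,mz,np,nu,nv,nz,pu,pv,uv,uz,vz
∂2: piv[fiz,fkp,fkv,fkz,fmp,fmu,fmv,fnp,fnu,fpu,fpv,fuv,hkm,hku,hmu,ikm,ikz,imz,inp,iuz,knp,knv,kpu,mnv,mnz,mvz] rk=26  ker:kmu,kmz,kpv,kuv,mpu,mpv,muv,npu,npv,nvz,puv
∂3: piv[fkpv,fmpu,fmpv,fmuv,fnpu,fpuv,hkmu,ikmz,knpv,kpuv] rk=10  ker:mpuv
rk∂_3=10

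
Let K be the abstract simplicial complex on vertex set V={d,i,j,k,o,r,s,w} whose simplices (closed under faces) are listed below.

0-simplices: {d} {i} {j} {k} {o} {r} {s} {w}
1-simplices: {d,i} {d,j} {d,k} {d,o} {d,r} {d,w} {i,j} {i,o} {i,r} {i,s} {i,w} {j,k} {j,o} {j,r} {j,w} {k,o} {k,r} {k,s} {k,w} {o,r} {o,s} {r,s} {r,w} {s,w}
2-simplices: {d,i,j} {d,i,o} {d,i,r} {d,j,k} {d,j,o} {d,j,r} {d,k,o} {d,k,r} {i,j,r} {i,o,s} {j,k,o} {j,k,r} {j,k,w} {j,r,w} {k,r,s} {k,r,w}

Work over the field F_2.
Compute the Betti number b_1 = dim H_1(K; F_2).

n_0=8 n_1=24 n_2=16  [Z2]
∂1: piv[di,dj,dk,do,dr,dw,is] rk=7  ker:ij,io,ir,iw,jk,jo,jr,jw,ko,kr,ks,kw,or,os,rs,rw,sw
∂2: piv[dij,dio,dir,djk,djo,djr,dko,dkr,ios,jkw,jrw,krs] rk=12  ker:ijr,jko,jkr,krw
b_1=(24−7)−12=5

b_1=5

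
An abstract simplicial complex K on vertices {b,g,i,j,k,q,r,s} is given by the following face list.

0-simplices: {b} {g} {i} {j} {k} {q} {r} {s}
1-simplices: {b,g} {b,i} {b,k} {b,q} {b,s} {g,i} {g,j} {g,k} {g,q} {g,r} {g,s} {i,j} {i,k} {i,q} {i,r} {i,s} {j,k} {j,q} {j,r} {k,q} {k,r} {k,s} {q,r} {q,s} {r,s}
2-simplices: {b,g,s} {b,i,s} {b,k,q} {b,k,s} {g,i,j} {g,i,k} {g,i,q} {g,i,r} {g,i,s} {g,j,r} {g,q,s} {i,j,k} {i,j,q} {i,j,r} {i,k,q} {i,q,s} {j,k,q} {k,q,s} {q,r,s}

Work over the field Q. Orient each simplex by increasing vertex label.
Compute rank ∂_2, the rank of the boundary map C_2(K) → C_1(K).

n_0=8 n_1=25 n_2=19  [Q]
∂1: piv[bg,bi,bk,bq,bs,gj,gr] rk=7  ker:gi,gk,gq,gs,ij,ik,iq,ir,is,jk,jq,jr,kq,kr,ks,qr,qs,rs
∂2: piv[bgs,bis,bkq,bks,gij,gik,giq,gir,gis,gjr,gqs,ijk,ijq,ikq,kqs,qrs] rk=16  ker:ijr,iqs,jkq
rk∂_2=16

rank∂_2=16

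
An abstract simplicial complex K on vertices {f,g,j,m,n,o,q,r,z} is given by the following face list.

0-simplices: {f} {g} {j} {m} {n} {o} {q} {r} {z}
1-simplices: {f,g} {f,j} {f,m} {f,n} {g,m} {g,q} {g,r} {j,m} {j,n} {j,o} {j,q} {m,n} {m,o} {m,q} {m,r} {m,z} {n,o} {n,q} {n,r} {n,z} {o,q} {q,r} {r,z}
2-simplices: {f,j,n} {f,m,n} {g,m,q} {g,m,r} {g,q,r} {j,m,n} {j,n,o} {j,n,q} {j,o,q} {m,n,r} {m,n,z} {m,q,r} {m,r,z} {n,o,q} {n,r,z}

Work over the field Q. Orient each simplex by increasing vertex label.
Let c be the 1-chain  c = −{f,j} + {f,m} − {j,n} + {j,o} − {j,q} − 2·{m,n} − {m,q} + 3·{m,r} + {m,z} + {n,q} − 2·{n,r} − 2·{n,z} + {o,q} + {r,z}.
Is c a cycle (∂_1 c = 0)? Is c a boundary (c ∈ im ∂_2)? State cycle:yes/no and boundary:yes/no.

n_0=9 n_1=23 n_2=15  [Q]
∂1: piv[fg,fj,fm,fn,gq,gr,jo,mz] rk=8  ker:gm,jm,jn,jq,mn,mo,mq,mr,no,nq,nr,nz,oq,qr,rz
∂2: piv[fjn,fmn,gmq,gmr,gqr,jmn,jno,jnq,joq,mnr,mnz,mrz] rk=12  ker:mqr,noq,nrz
∂1c = 0
c vs im∂2: residual ≠ 0 ⇒ not boundary

cycle:yes boundary:no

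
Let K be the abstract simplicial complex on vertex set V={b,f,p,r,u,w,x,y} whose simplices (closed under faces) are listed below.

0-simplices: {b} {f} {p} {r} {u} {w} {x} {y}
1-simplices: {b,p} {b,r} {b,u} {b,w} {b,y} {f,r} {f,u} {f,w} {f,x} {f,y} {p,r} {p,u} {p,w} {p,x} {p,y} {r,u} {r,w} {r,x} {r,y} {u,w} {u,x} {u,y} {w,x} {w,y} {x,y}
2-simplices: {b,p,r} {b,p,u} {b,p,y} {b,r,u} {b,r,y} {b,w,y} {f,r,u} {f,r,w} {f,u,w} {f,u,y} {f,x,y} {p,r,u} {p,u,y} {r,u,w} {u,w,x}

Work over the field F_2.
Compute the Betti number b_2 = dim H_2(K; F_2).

b_2=2

n_0=8 n_1=25 n_2=15  [Z2]
∂1: piv[bp,br,bu,bw,by,fr,fx] rk=7  ker:fu,fw,fy,pr,pu,pw,px,py,ru,rw,rx,ry,uw,ux,uy,wx,wy,xy
∂2: piv[bpr,bpu,bpy,bru,bry,bwy,fru,frw,fuw,fuy,fxy,puy,uwx] rk=13  ker:pru,ruw
b_2=(15−13)−0=2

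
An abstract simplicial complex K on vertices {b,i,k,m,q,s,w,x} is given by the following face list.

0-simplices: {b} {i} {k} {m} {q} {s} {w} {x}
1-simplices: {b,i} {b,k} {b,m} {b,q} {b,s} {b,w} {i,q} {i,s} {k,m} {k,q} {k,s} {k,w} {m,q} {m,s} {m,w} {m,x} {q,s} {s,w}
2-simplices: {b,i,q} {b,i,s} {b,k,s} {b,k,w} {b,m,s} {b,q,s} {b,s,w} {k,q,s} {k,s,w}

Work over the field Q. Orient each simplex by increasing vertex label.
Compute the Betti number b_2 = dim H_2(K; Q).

n_0=8 n_1=18 n_2=9  [Q]
∂1: piv[bi,bk,bm,bq,bs,bw,mx] rk=7  ker:iq,is,km,kq,ks,kw,mq,ms,mw,qs,sw
∂2: piv[biq,bis,bks,bkw,bms,bqs,bsw,kqs] rk=8  ker:ksw
b_2=(9−8)−0=1

b_2=1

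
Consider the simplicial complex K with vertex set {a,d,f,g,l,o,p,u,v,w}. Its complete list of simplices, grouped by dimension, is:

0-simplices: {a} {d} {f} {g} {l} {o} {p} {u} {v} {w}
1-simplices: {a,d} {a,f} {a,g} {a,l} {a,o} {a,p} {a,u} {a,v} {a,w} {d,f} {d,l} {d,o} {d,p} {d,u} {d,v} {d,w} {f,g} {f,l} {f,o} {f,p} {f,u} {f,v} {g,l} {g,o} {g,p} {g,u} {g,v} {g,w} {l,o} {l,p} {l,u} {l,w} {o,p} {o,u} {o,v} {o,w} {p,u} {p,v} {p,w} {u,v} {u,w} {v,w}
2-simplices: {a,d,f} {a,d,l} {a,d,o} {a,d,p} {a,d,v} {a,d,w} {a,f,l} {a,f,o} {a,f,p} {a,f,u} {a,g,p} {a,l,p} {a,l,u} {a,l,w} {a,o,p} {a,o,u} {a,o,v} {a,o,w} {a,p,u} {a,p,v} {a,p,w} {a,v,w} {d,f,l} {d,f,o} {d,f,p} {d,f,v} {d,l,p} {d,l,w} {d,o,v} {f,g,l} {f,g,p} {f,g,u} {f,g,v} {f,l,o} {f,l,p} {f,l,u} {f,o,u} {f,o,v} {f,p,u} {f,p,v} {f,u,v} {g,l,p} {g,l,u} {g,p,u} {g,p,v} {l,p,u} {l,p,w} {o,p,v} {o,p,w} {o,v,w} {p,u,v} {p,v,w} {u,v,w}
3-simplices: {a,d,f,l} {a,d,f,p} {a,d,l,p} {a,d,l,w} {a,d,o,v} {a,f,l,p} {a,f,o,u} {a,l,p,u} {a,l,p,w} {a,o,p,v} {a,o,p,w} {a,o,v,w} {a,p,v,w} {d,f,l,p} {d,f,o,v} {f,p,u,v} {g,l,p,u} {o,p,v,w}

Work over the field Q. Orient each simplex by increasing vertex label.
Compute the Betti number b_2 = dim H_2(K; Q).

b_2=7

n_0=10 n_1=42 n_2=53 n_3=18  [Q]
∂1: piv[ad,af,ag,al,ao,ap,au,av,aw] rk=9  ker:df,dl,do,dp,du,dv,dw,fg,fl,fo,fp,fu,fv,gl,go,gp,gu,gv,gw,lo,lp,lu,lw,op,ou,ov,ow,pu,pv,pw,uv,uw,vw
∂2: piv[adf,adl,ado,adp,adv,adw,afl,afo,afp,afu,agp,alp,alu,alw,aop,aou,aov,aow,apu,apv,apw,avw,dfv,fgl,fgp,fgu,fgv,flo,fuv,uvw] rk=30  ker:dfl,dfo,dfp,dlp,dlw,dov,flp,flu,fou,fov,fpu,fpv,glp,glu,gpu,gpv,lpu,lpw,opv,opw,ovw,puv,pvw
∂3: piv[adfl,adfp,adlp,adlw,adov,aflp,afou,alpu,alpw,aopv,aopw,aovw,apvw,dfov,fpuv,glpu] rk=16  ker:dflp,opvw
b_2=(53−30)−16=7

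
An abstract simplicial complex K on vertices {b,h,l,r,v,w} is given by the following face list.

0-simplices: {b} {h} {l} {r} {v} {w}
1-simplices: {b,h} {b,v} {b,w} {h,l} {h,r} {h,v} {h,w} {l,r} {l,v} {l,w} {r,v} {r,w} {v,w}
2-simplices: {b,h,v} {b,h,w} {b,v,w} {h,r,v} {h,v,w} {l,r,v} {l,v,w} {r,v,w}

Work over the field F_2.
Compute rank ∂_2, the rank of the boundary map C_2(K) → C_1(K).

rank∂_2=7

n_0=6 n_1=13 n_2=8  [Z2]
∂1: piv[bh,bv,bw,hl,hr] rk=5  ker:hv,hw,lr,lv,lw,rv,rw,vw
∂2: piv[bhv,bhw,bvw,hrv,lrv,lvw,rvw] rk=7  ker:hvw
rk∂_2=7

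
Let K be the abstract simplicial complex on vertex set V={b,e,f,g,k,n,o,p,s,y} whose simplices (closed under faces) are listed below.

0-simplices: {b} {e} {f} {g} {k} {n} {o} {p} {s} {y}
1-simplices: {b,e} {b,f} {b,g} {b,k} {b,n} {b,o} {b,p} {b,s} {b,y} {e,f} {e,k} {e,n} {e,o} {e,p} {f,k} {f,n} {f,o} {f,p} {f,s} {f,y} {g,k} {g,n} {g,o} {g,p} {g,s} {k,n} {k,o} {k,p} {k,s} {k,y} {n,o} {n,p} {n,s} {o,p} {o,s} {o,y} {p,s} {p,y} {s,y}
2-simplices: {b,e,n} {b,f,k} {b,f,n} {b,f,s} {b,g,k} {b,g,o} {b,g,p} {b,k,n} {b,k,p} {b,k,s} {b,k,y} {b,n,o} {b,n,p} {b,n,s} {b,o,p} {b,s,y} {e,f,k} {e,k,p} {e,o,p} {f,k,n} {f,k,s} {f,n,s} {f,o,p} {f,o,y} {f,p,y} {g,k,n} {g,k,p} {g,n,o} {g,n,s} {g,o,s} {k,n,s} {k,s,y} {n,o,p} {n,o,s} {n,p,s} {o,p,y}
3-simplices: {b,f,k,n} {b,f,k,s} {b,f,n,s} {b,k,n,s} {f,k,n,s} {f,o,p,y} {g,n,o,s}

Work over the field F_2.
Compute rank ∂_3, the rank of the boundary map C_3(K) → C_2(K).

rank∂_3=6

n_0=10 n_1=39 n_2=36 n_3=7  [Z2]
∂1: piv[be,bf,bg,bk,bn,bo,bp,bs,by] rk=9  ker:ef,ek,en,eo,ep,fk,fn,fo,fp,fs,fy,gk,gn,go,gp,gs,kn,ko,kp,ks,ky,no,np,ns,op,os,oy,ps,py,sy
∂2: piv[ben,bfk,bfn,bfs,bgk,bgo,bgp,bkn,bkp,bks,bky,bno,bnp,bns,bop,bsy,efk,ekp,eop,fop,foy,fpy,gkn,gns,gos,nps] rk=26  ker:fkn,fks,fns,gkp,gno,kns,ksy,nop,nos,opy
∂3: piv[bfkn,bfks,bfns,bkns,fopy,gnos] rk=6  ker:fkns
rk∂_3=6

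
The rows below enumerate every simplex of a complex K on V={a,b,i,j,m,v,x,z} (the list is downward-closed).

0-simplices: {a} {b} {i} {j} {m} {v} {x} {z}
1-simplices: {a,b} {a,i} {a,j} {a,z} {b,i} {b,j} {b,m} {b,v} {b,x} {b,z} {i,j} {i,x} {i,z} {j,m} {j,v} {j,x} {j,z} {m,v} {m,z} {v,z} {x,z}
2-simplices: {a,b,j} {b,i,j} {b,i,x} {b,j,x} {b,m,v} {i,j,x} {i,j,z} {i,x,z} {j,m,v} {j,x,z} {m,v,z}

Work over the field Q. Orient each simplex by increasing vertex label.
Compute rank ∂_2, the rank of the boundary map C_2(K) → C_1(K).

rank∂_2=9

n_0=8 n_1=21 n_2=11  [Q]
∂1: piv[ab,ai,aj,az,bm,bv,bx] rk=7  ker:bi,bj,bz,ij,ix,iz,jm,jv,jx,jz,mv,mz,vz,xz
∂2: piv[abj,bij,bix,bjx,bmv,ijz,ixz,jmv,mvz] rk=9  ker:ijx,jxz
rk∂_2=9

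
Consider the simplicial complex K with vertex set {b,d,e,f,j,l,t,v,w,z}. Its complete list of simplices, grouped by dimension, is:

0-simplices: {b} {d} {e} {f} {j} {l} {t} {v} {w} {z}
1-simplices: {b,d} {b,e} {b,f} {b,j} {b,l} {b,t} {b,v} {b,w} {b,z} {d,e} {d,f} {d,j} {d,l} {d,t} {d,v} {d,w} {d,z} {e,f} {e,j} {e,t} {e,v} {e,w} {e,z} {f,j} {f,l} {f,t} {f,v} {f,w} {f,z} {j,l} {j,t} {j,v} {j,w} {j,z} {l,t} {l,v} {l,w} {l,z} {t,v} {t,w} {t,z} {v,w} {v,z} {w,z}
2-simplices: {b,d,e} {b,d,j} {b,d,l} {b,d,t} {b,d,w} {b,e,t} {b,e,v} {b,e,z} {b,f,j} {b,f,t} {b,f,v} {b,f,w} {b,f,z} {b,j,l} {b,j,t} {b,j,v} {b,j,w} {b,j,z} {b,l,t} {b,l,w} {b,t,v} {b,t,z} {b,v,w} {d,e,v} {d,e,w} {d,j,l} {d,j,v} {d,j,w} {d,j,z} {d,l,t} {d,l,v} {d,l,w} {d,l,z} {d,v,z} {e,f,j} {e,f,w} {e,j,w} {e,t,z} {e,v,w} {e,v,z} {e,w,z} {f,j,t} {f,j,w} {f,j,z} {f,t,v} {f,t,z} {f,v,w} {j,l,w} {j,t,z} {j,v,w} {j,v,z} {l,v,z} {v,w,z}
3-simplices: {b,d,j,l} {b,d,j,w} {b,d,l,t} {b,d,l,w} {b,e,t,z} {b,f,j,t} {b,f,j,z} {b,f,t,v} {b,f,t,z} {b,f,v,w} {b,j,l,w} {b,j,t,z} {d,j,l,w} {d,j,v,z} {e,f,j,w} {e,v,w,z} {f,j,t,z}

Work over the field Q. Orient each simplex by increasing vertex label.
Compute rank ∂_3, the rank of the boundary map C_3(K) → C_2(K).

n_0=10 n_1=44 n_2=53 n_3=17  [Q]
∂1: piv[bd,be,bf,bj,bl,bt,bv,bw,bz] rk=9  ker:de,df,dj,dl,dt,dv,dw,dz,ef,ej,et,ev,ew,ez,fj,fl,ft,fv,fw,fz,jl,jt,jv,jw,jz,lt,lv,lw,lz,tv,tw,tz,vw,vz,wz
∂2: piv[bde,bdj,bdl,bdt,bdw,bet,bev,bez,bfj,bft,bfv,bfw,bfz,bjl,bjt,bjv,bjw,bjz,blt,blw,btv,btz,bvw,dev,dew,djz,dlv,dlz,dvz,efj,efw,ewz] rk=32  ker:djl,djv,djw,dlt,dlw,ejw,etz,evw,evz,fjt,fjw,fjz,ftv,ftz,fvw,jlw,jtz,jvw,jvz,lvz,vwz
∂3: piv[bdjl,bdjw,bdlt,bdlw,betz,bfjt,bfjz,bftv,bftz,bfvw,bjlw,bjtz,djvz,efjw,evwz] rk=15  ker:djlw,fjtz
rk∂_3=15

rank∂_3=15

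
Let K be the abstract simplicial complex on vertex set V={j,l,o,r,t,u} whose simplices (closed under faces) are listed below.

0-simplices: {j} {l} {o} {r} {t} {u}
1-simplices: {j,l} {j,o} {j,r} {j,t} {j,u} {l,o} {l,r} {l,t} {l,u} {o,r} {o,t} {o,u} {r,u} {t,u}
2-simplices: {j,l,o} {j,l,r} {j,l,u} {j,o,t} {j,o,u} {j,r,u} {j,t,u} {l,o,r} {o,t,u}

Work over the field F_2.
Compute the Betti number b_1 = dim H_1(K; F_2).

n_0=6 n_1=14 n_2=9  [Z2]
∂1: piv[jl,jo,jr,jt,ju] rk=5  ker:lo,lr,lt,lu,or,ot,ou,ru,tu
∂2: piv[jlo,jlr,jlu,jot,jou,jru,jtu,lor] rk=8  ker:otu
b_1=(14−5)−8=1

b_1=1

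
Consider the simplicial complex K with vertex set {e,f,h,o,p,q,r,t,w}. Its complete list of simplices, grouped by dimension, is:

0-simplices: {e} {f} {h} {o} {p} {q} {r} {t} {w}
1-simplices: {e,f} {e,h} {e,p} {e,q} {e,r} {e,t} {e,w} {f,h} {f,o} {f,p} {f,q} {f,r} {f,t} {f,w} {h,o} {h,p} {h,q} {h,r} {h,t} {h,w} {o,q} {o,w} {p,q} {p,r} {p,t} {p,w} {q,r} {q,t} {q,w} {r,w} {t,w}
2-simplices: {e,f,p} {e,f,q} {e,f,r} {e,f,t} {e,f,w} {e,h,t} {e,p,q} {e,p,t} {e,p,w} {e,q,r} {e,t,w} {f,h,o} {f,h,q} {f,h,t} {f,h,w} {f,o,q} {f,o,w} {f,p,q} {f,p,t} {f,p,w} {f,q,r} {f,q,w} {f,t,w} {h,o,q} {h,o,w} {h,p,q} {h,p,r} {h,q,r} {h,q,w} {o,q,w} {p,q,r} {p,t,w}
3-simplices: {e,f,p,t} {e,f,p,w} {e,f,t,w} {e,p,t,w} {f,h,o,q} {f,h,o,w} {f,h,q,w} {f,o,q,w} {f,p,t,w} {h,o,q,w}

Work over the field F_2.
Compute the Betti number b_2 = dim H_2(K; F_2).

n_0=9 n_1=31 n_2=32 n_3=10  [Z2]
∂1: piv[ef,eh,ep,eq,er,et,ew,fo] rk=8  ker:fh,fp,fq,fr,ft,fw,ho,hp,hq,hr,ht,hw,oq,ow,pq,pr,pt,pw,qr,qt,qw,rw,tw
∂2: piv[efp,efq,efr,eft,efw,eht,epq,ept,epw,eqr,etw,fho,fhq,fht,fhw,foq,fow,fqw,hpq,hpr,hqr] rk=21  ker:fpq,fpt,fpw,fqr,ftw,hoq,how,hqw,oqw,pqr,ptw
∂3: piv[efpt,efpw,eftw,eptw,fhoq,fhow,fhqw,foqw] rk=8  ker:fptw,hoqw
b_2=(32−21)−8=3

b_2=3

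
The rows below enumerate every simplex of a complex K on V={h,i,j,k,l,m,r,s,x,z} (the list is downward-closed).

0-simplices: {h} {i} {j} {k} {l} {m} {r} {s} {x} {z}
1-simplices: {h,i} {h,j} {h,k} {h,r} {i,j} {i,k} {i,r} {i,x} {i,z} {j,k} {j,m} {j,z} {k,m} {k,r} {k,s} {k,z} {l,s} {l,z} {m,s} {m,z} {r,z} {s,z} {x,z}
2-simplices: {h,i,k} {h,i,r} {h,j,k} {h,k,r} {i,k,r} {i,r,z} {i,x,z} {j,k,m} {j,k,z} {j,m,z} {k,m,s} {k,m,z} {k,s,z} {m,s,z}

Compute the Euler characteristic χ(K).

χ(K)=1

n_0=10 n_1=23 n_2=14
χ=+10−23+14=1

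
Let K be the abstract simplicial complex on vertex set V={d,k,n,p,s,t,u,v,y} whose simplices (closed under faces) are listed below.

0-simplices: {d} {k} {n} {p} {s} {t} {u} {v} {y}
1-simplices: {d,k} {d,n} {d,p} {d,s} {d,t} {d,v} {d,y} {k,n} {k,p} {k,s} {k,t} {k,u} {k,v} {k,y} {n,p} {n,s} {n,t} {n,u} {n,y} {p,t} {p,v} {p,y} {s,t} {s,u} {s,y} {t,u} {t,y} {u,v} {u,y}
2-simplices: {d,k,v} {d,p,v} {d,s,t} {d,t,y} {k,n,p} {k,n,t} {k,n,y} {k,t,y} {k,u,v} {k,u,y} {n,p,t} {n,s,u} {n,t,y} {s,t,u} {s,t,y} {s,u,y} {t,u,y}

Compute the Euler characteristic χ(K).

χ(K)=-3

n_0=9 n_1=29 n_2=17
χ=+9−29+17=-3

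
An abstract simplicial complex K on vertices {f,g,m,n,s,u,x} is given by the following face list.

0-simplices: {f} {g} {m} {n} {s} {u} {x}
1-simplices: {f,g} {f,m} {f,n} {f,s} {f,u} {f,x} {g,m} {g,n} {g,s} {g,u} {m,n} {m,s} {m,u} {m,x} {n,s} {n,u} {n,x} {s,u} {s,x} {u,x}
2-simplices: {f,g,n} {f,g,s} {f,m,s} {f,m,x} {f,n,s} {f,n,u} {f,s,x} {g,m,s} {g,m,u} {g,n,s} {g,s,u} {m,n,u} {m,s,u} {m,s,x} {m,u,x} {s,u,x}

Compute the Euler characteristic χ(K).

n_0=7 n_1=20 n_2=16
χ=+7−20+16=3

χ(K)=3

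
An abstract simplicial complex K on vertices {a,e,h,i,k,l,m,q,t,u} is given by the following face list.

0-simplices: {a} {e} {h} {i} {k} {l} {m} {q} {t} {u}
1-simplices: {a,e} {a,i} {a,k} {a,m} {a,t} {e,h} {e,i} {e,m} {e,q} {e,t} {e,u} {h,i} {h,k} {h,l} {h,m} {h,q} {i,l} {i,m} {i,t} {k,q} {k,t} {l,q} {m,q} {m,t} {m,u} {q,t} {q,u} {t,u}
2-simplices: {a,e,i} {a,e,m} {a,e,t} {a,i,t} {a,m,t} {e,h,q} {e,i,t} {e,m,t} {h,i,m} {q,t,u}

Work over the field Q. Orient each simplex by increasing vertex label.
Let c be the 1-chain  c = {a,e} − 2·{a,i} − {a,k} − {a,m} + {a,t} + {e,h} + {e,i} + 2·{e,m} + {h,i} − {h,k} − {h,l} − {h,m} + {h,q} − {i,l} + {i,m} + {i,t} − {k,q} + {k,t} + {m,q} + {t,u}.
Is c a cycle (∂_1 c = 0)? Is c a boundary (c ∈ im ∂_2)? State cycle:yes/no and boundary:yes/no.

n_0=10 n_1=28 n_2=10  [Q]
∂1: piv[ae,ai,ak,am,at,eh,eq,eu,hl] rk=9  ker:ei,em,et,hi,hk,hm,hq,il,im,it,kq,kt,lq,mq,mt,mu,qt,qu,tu
∂2: piv[aei,aem,aet,ait,amt,ehq,him,qtu] rk=8  ker:eit,emt
∂1c = 2·{a} − 3·{e} + 2·{h} − {i} − 2·{k} − 2·{l} + {q} + 2·{t} + {u}

cycle:no boundary:no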